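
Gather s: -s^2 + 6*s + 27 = -s^2 + 6*s + 27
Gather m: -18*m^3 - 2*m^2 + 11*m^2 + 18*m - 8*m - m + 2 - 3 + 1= -18*m^3 + 9*m^2 + 9*m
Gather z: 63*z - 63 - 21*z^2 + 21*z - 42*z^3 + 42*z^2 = -42*z^3 + 21*z^2 + 84*z - 63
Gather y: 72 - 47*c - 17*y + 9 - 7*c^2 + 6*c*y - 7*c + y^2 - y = -7*c^2 - 54*c + y^2 + y*(6*c - 18) + 81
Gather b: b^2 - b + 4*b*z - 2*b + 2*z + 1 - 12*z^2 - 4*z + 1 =b^2 + b*(4*z - 3) - 12*z^2 - 2*z + 2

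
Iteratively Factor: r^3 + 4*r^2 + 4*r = (r + 2)*(r^2 + 2*r) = (r + 2)^2*(r)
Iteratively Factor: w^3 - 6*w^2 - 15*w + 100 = (w - 5)*(w^2 - w - 20) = (w - 5)*(w + 4)*(w - 5)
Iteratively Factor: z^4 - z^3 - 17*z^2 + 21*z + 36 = (z + 1)*(z^3 - 2*z^2 - 15*z + 36) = (z - 3)*(z + 1)*(z^2 + z - 12) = (z - 3)*(z + 1)*(z + 4)*(z - 3)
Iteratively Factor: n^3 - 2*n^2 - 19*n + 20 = (n - 1)*(n^2 - n - 20) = (n - 5)*(n - 1)*(n + 4)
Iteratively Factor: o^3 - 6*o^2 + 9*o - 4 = (o - 1)*(o^2 - 5*o + 4) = (o - 4)*(o - 1)*(o - 1)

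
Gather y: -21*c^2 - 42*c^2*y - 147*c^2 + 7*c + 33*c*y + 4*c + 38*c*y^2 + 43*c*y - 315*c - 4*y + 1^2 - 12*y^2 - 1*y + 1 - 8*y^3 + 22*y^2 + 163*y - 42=-168*c^2 - 304*c - 8*y^3 + y^2*(38*c + 10) + y*(-42*c^2 + 76*c + 158) - 40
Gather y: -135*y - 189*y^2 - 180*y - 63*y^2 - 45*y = -252*y^2 - 360*y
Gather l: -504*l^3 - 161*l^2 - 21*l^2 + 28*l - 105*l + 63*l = -504*l^3 - 182*l^2 - 14*l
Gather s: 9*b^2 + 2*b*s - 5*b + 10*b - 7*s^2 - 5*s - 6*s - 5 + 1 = 9*b^2 + 5*b - 7*s^2 + s*(2*b - 11) - 4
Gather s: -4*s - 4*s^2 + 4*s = -4*s^2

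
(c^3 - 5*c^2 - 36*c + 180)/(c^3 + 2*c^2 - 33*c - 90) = (c^2 + c - 30)/(c^2 + 8*c + 15)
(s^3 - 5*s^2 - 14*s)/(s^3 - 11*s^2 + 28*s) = (s + 2)/(s - 4)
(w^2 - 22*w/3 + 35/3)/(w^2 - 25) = (w - 7/3)/(w + 5)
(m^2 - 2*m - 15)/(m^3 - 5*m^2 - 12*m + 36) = (m - 5)/(m^2 - 8*m + 12)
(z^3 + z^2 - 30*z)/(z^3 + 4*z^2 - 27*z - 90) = z/(z + 3)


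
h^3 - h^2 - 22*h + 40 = (h - 4)*(h - 2)*(h + 5)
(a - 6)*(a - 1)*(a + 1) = a^3 - 6*a^2 - a + 6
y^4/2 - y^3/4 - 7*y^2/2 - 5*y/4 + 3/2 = (y/2 + 1/2)*(y - 3)*(y - 1/2)*(y + 2)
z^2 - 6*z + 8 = (z - 4)*(z - 2)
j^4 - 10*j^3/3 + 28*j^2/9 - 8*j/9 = j*(j - 2)*(j - 2/3)^2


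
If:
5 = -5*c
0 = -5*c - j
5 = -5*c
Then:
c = -1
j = 5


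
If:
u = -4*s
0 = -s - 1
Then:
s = -1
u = 4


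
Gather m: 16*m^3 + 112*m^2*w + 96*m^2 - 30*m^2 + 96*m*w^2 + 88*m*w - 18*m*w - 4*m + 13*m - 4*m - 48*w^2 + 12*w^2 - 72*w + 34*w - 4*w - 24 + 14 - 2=16*m^3 + m^2*(112*w + 66) + m*(96*w^2 + 70*w + 5) - 36*w^2 - 42*w - 12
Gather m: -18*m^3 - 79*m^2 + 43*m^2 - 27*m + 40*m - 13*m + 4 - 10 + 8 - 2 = -18*m^3 - 36*m^2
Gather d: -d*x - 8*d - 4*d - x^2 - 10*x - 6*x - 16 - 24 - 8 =d*(-x - 12) - x^2 - 16*x - 48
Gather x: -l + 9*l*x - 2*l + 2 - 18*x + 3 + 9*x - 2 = -3*l + x*(9*l - 9) + 3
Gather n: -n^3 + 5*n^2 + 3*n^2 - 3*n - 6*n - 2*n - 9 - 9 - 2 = -n^3 + 8*n^2 - 11*n - 20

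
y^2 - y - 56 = (y - 8)*(y + 7)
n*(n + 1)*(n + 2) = n^3 + 3*n^2 + 2*n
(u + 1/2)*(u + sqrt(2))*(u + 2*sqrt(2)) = u^3 + u^2/2 + 3*sqrt(2)*u^2 + 3*sqrt(2)*u/2 + 4*u + 2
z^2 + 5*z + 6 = (z + 2)*(z + 3)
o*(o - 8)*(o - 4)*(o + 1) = o^4 - 11*o^3 + 20*o^2 + 32*o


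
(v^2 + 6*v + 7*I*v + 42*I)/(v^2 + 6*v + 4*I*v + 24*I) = (v + 7*I)/(v + 4*I)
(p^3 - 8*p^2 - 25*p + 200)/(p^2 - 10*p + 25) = (p^2 - 3*p - 40)/(p - 5)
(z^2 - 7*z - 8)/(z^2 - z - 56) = (z + 1)/(z + 7)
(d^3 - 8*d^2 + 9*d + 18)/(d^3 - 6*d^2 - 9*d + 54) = (d + 1)/(d + 3)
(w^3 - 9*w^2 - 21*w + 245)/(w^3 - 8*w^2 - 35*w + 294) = (w + 5)/(w + 6)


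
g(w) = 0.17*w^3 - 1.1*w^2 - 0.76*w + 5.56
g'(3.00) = -2.77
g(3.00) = -2.03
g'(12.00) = 46.28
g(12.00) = 131.80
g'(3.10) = -2.68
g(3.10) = -2.30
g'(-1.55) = 3.88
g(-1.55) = 3.46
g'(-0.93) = 1.73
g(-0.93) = 5.18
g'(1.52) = -2.93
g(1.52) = 2.46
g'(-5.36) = 25.68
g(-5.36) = -48.15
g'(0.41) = -1.58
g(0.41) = 5.08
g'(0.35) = -1.47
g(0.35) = 5.17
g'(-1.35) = 3.14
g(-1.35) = 4.16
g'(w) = 0.51*w^2 - 2.2*w - 0.76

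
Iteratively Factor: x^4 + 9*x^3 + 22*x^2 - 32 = (x + 4)*(x^3 + 5*x^2 + 2*x - 8) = (x + 4)^2*(x^2 + x - 2) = (x + 2)*(x + 4)^2*(x - 1)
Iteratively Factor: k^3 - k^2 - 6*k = (k + 2)*(k^2 - 3*k) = (k - 3)*(k + 2)*(k)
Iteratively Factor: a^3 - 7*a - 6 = (a + 1)*(a^2 - a - 6) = (a + 1)*(a + 2)*(a - 3)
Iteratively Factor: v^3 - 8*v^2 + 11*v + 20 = (v - 4)*(v^2 - 4*v - 5) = (v - 5)*(v - 4)*(v + 1)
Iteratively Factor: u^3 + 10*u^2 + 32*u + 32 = (u + 4)*(u^2 + 6*u + 8) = (u + 4)^2*(u + 2)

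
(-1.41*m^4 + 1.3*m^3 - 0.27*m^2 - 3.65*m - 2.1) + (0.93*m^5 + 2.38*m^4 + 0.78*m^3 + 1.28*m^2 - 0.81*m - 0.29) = 0.93*m^5 + 0.97*m^4 + 2.08*m^3 + 1.01*m^2 - 4.46*m - 2.39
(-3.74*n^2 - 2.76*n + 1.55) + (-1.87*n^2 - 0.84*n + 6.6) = -5.61*n^2 - 3.6*n + 8.15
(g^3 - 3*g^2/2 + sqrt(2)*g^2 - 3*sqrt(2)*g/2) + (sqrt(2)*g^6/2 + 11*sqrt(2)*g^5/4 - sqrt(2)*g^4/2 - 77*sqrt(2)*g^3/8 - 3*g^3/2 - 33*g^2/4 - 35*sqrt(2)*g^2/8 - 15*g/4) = sqrt(2)*g^6/2 + 11*sqrt(2)*g^5/4 - sqrt(2)*g^4/2 - 77*sqrt(2)*g^3/8 - g^3/2 - 39*g^2/4 - 27*sqrt(2)*g^2/8 - 15*g/4 - 3*sqrt(2)*g/2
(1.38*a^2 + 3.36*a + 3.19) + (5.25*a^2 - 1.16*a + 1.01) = 6.63*a^2 + 2.2*a + 4.2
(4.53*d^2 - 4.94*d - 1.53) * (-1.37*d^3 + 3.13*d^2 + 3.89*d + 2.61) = -6.2061*d^5 + 20.9467*d^4 + 4.2556*d^3 - 12.1822*d^2 - 18.8451*d - 3.9933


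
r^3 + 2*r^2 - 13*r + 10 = (r - 2)*(r - 1)*(r + 5)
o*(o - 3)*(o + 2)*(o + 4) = o^4 + 3*o^3 - 10*o^2 - 24*o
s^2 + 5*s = s*(s + 5)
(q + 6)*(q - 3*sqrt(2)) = q^2 - 3*sqrt(2)*q + 6*q - 18*sqrt(2)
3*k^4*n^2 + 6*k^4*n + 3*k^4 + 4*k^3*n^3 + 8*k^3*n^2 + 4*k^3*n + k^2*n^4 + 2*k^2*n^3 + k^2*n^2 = (k + n)*(3*k + n)*(k*n + k)^2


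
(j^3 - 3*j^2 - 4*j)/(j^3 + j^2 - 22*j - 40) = j*(j^2 - 3*j - 4)/(j^3 + j^2 - 22*j - 40)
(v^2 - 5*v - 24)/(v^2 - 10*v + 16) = (v + 3)/(v - 2)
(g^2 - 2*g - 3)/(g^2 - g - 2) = (g - 3)/(g - 2)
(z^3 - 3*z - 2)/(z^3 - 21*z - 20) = (z^2 - z - 2)/(z^2 - z - 20)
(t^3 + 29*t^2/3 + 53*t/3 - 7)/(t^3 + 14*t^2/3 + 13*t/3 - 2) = (t + 7)/(t + 2)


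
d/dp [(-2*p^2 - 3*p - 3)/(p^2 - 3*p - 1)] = (9*p^2 + 10*p - 6)/(p^4 - 6*p^3 + 7*p^2 + 6*p + 1)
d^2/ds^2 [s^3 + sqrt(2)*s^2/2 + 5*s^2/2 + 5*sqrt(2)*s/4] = 6*s + sqrt(2) + 5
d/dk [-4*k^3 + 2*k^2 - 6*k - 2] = -12*k^2 + 4*k - 6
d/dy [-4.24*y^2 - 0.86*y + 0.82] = -8.48*y - 0.86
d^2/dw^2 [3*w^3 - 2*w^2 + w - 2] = 18*w - 4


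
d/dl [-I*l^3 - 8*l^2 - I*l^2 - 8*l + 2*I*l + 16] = -3*I*l^2 - 16*l - 2*I*l - 8 + 2*I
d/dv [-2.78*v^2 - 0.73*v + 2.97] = -5.56*v - 0.73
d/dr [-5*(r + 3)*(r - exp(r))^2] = 5*(r - exp(r))*(-r - 2*(1 - exp(r))*(r + 3) + exp(r))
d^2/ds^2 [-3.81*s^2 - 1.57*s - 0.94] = -7.62000000000000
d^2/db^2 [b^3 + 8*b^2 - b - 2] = 6*b + 16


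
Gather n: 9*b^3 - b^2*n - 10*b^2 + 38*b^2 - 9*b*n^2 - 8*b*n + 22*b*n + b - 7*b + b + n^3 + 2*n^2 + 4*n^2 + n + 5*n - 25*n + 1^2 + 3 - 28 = 9*b^3 + 28*b^2 - 5*b + n^3 + n^2*(6 - 9*b) + n*(-b^2 + 14*b - 19) - 24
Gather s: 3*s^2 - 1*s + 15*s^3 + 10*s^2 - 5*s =15*s^3 + 13*s^2 - 6*s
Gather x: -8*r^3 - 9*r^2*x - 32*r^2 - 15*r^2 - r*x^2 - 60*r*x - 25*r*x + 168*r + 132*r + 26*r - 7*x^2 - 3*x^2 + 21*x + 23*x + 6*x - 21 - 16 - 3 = -8*r^3 - 47*r^2 + 326*r + x^2*(-r - 10) + x*(-9*r^2 - 85*r + 50) - 40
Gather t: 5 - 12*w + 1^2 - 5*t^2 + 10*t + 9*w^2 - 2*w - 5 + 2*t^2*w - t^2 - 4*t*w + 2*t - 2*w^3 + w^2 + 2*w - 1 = t^2*(2*w - 6) + t*(12 - 4*w) - 2*w^3 + 10*w^2 - 12*w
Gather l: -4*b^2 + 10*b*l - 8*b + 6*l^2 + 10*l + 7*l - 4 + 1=-4*b^2 - 8*b + 6*l^2 + l*(10*b + 17) - 3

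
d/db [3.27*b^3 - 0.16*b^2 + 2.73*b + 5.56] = 9.81*b^2 - 0.32*b + 2.73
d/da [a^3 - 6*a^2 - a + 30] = 3*a^2 - 12*a - 1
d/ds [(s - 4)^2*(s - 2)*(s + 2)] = 4*s^3 - 24*s^2 + 24*s + 32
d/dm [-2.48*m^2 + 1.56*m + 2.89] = 1.56 - 4.96*m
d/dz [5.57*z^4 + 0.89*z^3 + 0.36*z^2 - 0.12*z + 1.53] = 22.28*z^3 + 2.67*z^2 + 0.72*z - 0.12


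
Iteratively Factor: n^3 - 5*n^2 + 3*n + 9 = (n + 1)*(n^2 - 6*n + 9) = (n - 3)*(n + 1)*(n - 3)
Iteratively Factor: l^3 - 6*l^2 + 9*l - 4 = (l - 1)*(l^2 - 5*l + 4) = (l - 1)^2*(l - 4)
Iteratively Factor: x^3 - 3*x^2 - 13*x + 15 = (x - 5)*(x^2 + 2*x - 3) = (x - 5)*(x + 3)*(x - 1)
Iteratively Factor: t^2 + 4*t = (t + 4)*(t)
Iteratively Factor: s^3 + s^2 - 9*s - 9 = (s - 3)*(s^2 + 4*s + 3) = (s - 3)*(s + 1)*(s + 3)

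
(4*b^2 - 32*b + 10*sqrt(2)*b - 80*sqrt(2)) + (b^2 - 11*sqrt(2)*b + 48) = 5*b^2 - 32*b - sqrt(2)*b - 80*sqrt(2) + 48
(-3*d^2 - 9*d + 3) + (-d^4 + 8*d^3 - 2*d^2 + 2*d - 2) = -d^4 + 8*d^3 - 5*d^2 - 7*d + 1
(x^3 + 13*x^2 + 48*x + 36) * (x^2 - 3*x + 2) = x^5 + 10*x^4 + 11*x^3 - 82*x^2 - 12*x + 72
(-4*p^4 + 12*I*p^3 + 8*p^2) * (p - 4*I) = -4*p^5 + 28*I*p^4 + 56*p^3 - 32*I*p^2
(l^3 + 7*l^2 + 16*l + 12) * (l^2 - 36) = l^5 + 7*l^4 - 20*l^3 - 240*l^2 - 576*l - 432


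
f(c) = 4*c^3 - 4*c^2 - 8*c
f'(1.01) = -3.84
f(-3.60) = -209.66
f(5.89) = 631.46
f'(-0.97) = 11.05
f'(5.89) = 361.19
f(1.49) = -7.57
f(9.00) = 2520.00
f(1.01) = -8.04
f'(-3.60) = 176.32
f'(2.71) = 58.45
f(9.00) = 2520.00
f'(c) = 12*c^2 - 8*c - 8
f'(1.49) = 6.72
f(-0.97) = 0.35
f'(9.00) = 892.00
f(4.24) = 199.07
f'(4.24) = 173.81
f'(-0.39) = -3.05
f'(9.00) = 892.00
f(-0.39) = 2.27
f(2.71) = 28.55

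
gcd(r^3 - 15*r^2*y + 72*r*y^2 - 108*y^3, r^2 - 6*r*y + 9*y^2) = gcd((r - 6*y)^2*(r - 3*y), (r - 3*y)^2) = -r + 3*y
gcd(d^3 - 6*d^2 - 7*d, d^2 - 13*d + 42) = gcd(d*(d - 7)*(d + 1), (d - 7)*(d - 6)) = d - 7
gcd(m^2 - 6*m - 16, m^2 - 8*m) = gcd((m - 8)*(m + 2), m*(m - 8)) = m - 8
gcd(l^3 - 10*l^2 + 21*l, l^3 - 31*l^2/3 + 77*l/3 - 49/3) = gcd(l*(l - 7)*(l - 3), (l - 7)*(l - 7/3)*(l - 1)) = l - 7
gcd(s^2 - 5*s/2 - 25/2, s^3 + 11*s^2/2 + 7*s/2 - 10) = s + 5/2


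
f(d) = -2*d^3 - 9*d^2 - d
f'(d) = -6*d^2 - 18*d - 1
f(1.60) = -32.83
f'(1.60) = -45.16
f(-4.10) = -9.35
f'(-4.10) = -28.06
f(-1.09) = -7.01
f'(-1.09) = 11.49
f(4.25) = -320.34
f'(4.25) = -185.88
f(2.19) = -66.36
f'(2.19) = -69.20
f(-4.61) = 9.29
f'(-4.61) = -45.53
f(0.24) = -0.79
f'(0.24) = -5.67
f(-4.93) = 25.83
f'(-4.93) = -58.09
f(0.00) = 0.00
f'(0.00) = -1.00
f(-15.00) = 4740.00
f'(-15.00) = -1081.00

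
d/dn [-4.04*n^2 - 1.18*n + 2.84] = -8.08*n - 1.18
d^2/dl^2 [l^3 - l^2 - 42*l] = 6*l - 2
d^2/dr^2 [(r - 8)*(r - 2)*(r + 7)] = 6*r - 6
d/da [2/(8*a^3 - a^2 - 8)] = 4*a*(1 - 12*a)/(-8*a^3 + a^2 + 8)^2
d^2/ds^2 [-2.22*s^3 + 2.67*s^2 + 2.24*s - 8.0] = 5.34 - 13.32*s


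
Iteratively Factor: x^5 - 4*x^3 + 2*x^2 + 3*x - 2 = (x + 2)*(x^4 - 2*x^3 + 2*x - 1) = (x - 1)*(x + 2)*(x^3 - x^2 - x + 1) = (x - 1)*(x + 1)*(x + 2)*(x^2 - 2*x + 1) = (x - 1)^2*(x + 1)*(x + 2)*(x - 1)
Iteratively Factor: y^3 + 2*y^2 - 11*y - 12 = (y + 4)*(y^2 - 2*y - 3) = (y - 3)*(y + 4)*(y + 1)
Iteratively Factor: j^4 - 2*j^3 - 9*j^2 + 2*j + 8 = (j - 4)*(j^3 + 2*j^2 - j - 2) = (j - 4)*(j + 1)*(j^2 + j - 2) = (j - 4)*(j + 1)*(j + 2)*(j - 1)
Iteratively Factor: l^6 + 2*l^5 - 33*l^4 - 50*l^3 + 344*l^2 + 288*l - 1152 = (l - 3)*(l^5 + 5*l^4 - 18*l^3 - 104*l^2 + 32*l + 384) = (l - 3)*(l + 3)*(l^4 + 2*l^3 - 24*l^2 - 32*l + 128) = (l - 4)*(l - 3)*(l + 3)*(l^3 + 6*l^2 - 32) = (l - 4)*(l - 3)*(l + 3)*(l + 4)*(l^2 + 2*l - 8) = (l - 4)*(l - 3)*(l + 3)*(l + 4)^2*(l - 2)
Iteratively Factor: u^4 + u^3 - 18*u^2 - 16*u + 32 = (u + 2)*(u^3 - u^2 - 16*u + 16) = (u - 1)*(u + 2)*(u^2 - 16) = (u - 4)*(u - 1)*(u + 2)*(u + 4)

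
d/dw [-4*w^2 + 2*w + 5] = 2 - 8*w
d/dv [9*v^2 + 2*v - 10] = 18*v + 2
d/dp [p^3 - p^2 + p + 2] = 3*p^2 - 2*p + 1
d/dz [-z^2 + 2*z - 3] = 2 - 2*z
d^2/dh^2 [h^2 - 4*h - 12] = 2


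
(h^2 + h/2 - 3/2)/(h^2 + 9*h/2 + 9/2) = (h - 1)/(h + 3)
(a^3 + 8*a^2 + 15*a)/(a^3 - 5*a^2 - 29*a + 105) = a*(a + 3)/(a^2 - 10*a + 21)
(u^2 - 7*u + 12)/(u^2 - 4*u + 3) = (u - 4)/(u - 1)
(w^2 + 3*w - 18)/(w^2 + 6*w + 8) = (w^2 + 3*w - 18)/(w^2 + 6*w + 8)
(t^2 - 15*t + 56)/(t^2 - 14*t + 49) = (t - 8)/(t - 7)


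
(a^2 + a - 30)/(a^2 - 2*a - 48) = (a - 5)/(a - 8)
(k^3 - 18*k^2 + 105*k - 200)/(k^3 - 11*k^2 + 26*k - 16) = (k^2 - 10*k + 25)/(k^2 - 3*k + 2)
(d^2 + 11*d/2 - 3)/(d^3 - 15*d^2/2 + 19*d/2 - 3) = (d + 6)/(d^2 - 7*d + 6)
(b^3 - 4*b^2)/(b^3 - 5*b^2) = (b - 4)/(b - 5)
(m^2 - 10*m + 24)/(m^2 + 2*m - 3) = (m^2 - 10*m + 24)/(m^2 + 2*m - 3)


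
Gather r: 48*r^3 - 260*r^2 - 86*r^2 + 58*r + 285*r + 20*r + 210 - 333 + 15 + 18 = 48*r^3 - 346*r^2 + 363*r - 90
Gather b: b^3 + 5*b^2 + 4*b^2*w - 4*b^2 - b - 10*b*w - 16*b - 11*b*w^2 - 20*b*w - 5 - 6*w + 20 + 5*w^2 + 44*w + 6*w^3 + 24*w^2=b^3 + b^2*(4*w + 1) + b*(-11*w^2 - 30*w - 17) + 6*w^3 + 29*w^2 + 38*w + 15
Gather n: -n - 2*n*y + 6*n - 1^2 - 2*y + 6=n*(5 - 2*y) - 2*y + 5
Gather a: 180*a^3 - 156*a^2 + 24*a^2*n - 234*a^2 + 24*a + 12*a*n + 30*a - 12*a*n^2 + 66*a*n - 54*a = 180*a^3 + a^2*(24*n - 390) + a*(-12*n^2 + 78*n)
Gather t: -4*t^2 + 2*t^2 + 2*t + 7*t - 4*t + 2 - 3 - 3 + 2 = -2*t^2 + 5*t - 2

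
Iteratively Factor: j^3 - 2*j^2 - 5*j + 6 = (j - 1)*(j^2 - j - 6) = (j - 1)*(j + 2)*(j - 3)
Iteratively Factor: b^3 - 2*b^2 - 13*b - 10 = (b + 1)*(b^2 - 3*b - 10) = (b - 5)*(b + 1)*(b + 2)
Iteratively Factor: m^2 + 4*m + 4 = (m + 2)*(m + 2)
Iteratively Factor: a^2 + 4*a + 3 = (a + 3)*(a + 1)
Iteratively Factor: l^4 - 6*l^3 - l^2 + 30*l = (l - 3)*(l^3 - 3*l^2 - 10*l) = l*(l - 3)*(l^2 - 3*l - 10) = l*(l - 5)*(l - 3)*(l + 2)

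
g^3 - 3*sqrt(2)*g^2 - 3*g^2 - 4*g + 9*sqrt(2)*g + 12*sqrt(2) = (g - 4)*(g + 1)*(g - 3*sqrt(2))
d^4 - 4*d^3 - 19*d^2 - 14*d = d*(d - 7)*(d + 1)*(d + 2)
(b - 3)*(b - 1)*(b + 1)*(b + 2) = b^4 - b^3 - 7*b^2 + b + 6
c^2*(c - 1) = c^3 - c^2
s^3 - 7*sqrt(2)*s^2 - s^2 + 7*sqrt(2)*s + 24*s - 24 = (s - 1)*(s - 4*sqrt(2))*(s - 3*sqrt(2))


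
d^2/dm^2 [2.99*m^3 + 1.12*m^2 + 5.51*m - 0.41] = 17.94*m + 2.24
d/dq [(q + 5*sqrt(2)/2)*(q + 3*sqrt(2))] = 2*q + 11*sqrt(2)/2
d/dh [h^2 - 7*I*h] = 2*h - 7*I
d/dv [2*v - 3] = 2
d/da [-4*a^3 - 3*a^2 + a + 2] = -12*a^2 - 6*a + 1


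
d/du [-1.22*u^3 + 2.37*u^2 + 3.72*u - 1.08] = -3.66*u^2 + 4.74*u + 3.72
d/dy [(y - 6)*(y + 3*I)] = 2*y - 6 + 3*I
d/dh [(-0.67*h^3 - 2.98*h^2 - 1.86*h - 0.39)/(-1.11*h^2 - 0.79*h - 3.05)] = (0.7437*h^4 + 1.0586*h^3 + 6.4201*h^2 + 17.3122*h + 5.3649)/(1.2321*h^4 + 1.7538*h^3 + 7.3951*h^2 + 4.819*h + 9.3025)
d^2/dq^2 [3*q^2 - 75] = 6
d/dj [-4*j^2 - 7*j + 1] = -8*j - 7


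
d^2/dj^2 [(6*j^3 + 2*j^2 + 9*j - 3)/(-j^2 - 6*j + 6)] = 6*(-83*j^3 + 207*j^2 - 252*j - 90)/(j^6 + 18*j^5 + 90*j^4 - 540*j^2 + 648*j - 216)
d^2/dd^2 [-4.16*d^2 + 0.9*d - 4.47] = -8.32000000000000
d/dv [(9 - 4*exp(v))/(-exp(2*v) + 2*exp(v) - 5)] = 2*((1 - exp(v))*(4*exp(v) - 9) + 2*exp(2*v) - 4*exp(v) + 10)*exp(v)/(exp(2*v) - 2*exp(v) + 5)^2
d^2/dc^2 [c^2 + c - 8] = 2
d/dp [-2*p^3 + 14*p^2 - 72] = 2*p*(14 - 3*p)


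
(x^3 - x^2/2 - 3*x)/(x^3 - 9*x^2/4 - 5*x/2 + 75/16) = 8*x*(x - 2)/(8*x^2 - 30*x + 25)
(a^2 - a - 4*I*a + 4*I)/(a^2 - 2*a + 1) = (a - 4*I)/(a - 1)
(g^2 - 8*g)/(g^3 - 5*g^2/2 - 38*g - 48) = 2*g/(2*g^2 + 11*g + 12)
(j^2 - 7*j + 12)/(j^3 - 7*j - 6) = (j - 4)/(j^2 + 3*j + 2)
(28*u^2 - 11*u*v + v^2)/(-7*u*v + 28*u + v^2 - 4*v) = (-4*u + v)/(v - 4)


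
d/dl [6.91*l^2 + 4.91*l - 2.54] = 13.82*l + 4.91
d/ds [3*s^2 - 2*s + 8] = 6*s - 2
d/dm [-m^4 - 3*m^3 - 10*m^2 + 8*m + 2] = -4*m^3 - 9*m^2 - 20*m + 8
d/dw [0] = 0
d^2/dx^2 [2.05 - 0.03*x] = 0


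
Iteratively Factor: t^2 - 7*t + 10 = (t - 2)*(t - 5)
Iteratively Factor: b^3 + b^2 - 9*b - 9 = (b - 3)*(b^2 + 4*b + 3) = (b - 3)*(b + 3)*(b + 1)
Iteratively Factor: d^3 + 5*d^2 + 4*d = (d + 1)*(d^2 + 4*d) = (d + 1)*(d + 4)*(d)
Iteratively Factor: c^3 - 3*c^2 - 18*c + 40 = (c + 4)*(c^2 - 7*c + 10) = (c - 2)*(c + 4)*(c - 5)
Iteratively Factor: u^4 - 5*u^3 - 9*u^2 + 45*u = (u - 3)*(u^3 - 2*u^2 - 15*u) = u*(u - 3)*(u^2 - 2*u - 15) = u*(u - 3)*(u + 3)*(u - 5)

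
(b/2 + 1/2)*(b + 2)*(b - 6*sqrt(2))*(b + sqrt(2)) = b^4/2 - 5*sqrt(2)*b^3/2 + 3*b^3/2 - 15*sqrt(2)*b^2/2 - 5*b^2 - 18*b - 5*sqrt(2)*b - 12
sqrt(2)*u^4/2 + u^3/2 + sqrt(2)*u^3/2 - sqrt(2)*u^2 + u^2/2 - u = u*(u - 1)*(u + 2)*(sqrt(2)*u/2 + 1/2)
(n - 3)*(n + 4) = n^2 + n - 12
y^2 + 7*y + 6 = (y + 1)*(y + 6)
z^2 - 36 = (z - 6)*(z + 6)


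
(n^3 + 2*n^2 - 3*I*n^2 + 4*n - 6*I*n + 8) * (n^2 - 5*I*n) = n^5 + 2*n^4 - 8*I*n^4 - 11*n^3 - 16*I*n^3 - 22*n^2 - 20*I*n^2 - 40*I*n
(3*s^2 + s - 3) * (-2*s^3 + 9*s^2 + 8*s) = -6*s^5 + 25*s^4 + 39*s^3 - 19*s^2 - 24*s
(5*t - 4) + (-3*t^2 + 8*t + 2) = -3*t^2 + 13*t - 2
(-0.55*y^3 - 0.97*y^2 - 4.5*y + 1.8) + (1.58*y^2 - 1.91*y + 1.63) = -0.55*y^3 + 0.61*y^2 - 6.41*y + 3.43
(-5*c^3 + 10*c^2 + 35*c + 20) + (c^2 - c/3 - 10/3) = -5*c^3 + 11*c^2 + 104*c/3 + 50/3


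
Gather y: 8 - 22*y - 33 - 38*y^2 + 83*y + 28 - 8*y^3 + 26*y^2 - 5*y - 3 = -8*y^3 - 12*y^2 + 56*y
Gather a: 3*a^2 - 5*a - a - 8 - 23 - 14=3*a^2 - 6*a - 45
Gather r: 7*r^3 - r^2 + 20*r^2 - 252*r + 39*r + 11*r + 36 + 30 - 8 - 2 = 7*r^3 + 19*r^2 - 202*r + 56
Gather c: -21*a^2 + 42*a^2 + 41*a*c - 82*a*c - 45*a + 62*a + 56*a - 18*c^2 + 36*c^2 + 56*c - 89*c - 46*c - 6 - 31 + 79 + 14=21*a^2 + 73*a + 18*c^2 + c*(-41*a - 79) + 56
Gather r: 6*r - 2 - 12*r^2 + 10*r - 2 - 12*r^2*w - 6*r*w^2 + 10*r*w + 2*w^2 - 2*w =r^2*(-12*w - 12) + r*(-6*w^2 + 10*w + 16) + 2*w^2 - 2*w - 4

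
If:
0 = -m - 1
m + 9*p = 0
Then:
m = -1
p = 1/9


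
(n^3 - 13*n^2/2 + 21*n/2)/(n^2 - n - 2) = n*(-2*n^2 + 13*n - 21)/(2*(-n^2 + n + 2))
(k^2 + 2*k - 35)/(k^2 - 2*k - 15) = (k + 7)/(k + 3)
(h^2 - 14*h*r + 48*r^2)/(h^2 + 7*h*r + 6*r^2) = (h^2 - 14*h*r + 48*r^2)/(h^2 + 7*h*r + 6*r^2)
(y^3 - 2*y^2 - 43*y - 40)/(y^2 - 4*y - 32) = (y^2 + 6*y + 5)/(y + 4)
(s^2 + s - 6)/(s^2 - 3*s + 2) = (s + 3)/(s - 1)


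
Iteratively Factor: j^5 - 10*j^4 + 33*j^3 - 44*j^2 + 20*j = (j)*(j^4 - 10*j^3 + 33*j^2 - 44*j + 20) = j*(j - 1)*(j^3 - 9*j^2 + 24*j - 20) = j*(j - 2)*(j - 1)*(j^2 - 7*j + 10) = j*(j - 2)^2*(j - 1)*(j - 5)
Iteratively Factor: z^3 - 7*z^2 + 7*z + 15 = (z - 3)*(z^2 - 4*z - 5) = (z - 5)*(z - 3)*(z + 1)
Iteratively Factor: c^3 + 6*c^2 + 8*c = (c + 4)*(c^2 + 2*c) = c*(c + 4)*(c + 2)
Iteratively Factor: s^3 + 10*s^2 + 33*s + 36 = (s + 3)*(s^2 + 7*s + 12) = (s + 3)*(s + 4)*(s + 3)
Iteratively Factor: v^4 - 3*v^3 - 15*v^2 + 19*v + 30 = (v + 1)*(v^3 - 4*v^2 - 11*v + 30) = (v - 2)*(v + 1)*(v^2 - 2*v - 15) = (v - 5)*(v - 2)*(v + 1)*(v + 3)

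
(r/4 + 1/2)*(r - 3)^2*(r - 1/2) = r^4/4 - 9*r^3/8 - r^2/4 + 39*r/8 - 9/4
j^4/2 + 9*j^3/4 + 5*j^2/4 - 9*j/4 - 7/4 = (j/2 + 1/2)*(j - 1)*(j + 1)*(j + 7/2)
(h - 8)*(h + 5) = h^2 - 3*h - 40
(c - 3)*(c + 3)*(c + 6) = c^3 + 6*c^2 - 9*c - 54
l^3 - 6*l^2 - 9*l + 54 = (l - 6)*(l - 3)*(l + 3)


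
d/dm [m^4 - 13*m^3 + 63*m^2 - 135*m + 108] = 4*m^3 - 39*m^2 + 126*m - 135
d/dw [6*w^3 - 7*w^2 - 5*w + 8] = 18*w^2 - 14*w - 5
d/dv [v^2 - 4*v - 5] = 2*v - 4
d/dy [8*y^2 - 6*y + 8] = 16*y - 6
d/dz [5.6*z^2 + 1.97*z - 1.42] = 11.2*z + 1.97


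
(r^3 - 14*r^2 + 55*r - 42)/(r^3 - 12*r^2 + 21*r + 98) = (r^2 - 7*r + 6)/(r^2 - 5*r - 14)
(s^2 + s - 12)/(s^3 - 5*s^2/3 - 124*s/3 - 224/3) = 3*(s - 3)/(3*s^2 - 17*s - 56)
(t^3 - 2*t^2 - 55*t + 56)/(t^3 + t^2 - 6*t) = (t^3 - 2*t^2 - 55*t + 56)/(t*(t^2 + t - 6))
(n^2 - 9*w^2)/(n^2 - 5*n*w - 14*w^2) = (-n^2 + 9*w^2)/(-n^2 + 5*n*w + 14*w^2)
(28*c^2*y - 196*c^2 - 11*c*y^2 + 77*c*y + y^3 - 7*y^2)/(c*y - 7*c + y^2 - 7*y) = (28*c^2 - 11*c*y + y^2)/(c + y)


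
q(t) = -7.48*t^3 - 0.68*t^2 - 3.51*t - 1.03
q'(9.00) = -1833.39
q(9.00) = -5540.62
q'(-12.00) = -3218.55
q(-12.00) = 12868.61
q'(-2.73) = -167.04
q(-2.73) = 155.68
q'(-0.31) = -5.24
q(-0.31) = 0.22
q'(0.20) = -4.68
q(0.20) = -1.82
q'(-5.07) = -573.43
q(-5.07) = 974.11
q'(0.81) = -19.33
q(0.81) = -8.29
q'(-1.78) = -72.19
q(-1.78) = 45.25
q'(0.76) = -17.50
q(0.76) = -7.37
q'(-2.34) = -123.20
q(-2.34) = 99.30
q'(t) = -22.44*t^2 - 1.36*t - 3.51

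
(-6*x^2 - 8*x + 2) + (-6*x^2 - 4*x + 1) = -12*x^2 - 12*x + 3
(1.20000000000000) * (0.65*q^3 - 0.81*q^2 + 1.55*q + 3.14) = 0.78*q^3 - 0.972*q^2 + 1.86*q + 3.768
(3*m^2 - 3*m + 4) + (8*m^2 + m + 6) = 11*m^2 - 2*m + 10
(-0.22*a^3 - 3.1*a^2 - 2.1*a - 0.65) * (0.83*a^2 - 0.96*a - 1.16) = -0.1826*a^5 - 2.3618*a^4 + 1.4882*a^3 + 5.0725*a^2 + 3.06*a + 0.754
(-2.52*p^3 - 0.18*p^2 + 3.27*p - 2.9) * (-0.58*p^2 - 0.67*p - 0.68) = 1.4616*p^5 + 1.7928*p^4 - 0.0623999999999996*p^3 - 0.3865*p^2 - 0.2806*p + 1.972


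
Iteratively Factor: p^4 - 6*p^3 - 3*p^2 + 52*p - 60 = (p - 2)*(p^3 - 4*p^2 - 11*p + 30) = (p - 2)^2*(p^2 - 2*p - 15) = (p - 2)^2*(p + 3)*(p - 5)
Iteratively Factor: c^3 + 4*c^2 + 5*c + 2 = (c + 2)*(c^2 + 2*c + 1) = (c + 1)*(c + 2)*(c + 1)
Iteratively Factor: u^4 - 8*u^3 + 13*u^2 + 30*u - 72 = (u - 4)*(u^3 - 4*u^2 - 3*u + 18) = (u - 4)*(u - 3)*(u^2 - u - 6) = (u - 4)*(u - 3)^2*(u + 2)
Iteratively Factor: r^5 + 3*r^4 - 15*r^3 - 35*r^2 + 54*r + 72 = (r + 1)*(r^4 + 2*r^3 - 17*r^2 - 18*r + 72) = (r - 3)*(r + 1)*(r^3 + 5*r^2 - 2*r - 24) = (r - 3)*(r + 1)*(r + 3)*(r^2 + 2*r - 8) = (r - 3)*(r - 2)*(r + 1)*(r + 3)*(r + 4)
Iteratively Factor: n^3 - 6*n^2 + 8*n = (n - 2)*(n^2 - 4*n) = n*(n - 2)*(n - 4)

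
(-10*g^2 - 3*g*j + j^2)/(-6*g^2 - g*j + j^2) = (5*g - j)/(3*g - j)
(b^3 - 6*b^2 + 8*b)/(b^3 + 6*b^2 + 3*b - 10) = b*(b^2 - 6*b + 8)/(b^3 + 6*b^2 + 3*b - 10)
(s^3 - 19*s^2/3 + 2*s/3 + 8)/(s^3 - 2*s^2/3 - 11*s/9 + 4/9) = 3*(s - 6)/(3*s - 1)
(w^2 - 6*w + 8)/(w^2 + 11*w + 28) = (w^2 - 6*w + 8)/(w^2 + 11*w + 28)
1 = 1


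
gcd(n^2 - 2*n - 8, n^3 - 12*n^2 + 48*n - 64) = n - 4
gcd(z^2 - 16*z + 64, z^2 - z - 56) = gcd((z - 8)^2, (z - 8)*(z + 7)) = z - 8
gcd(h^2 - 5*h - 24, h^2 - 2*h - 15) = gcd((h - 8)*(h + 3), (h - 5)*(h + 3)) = h + 3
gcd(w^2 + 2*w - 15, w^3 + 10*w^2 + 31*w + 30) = w + 5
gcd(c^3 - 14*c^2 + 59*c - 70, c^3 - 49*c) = c - 7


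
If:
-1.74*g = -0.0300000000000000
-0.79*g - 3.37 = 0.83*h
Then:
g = 0.02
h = -4.08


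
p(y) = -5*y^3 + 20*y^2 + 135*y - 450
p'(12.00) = -1545.00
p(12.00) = -4590.00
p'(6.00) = -165.00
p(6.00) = 0.00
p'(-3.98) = -261.81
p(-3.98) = -355.27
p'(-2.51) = -59.90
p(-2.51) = -583.78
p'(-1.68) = 25.46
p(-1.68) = -596.64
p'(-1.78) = 16.27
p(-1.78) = -598.73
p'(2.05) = 153.96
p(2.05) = -132.28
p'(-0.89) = 87.52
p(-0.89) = -550.78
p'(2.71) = 133.24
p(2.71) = -36.78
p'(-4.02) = -268.21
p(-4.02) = -344.67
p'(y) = -15*y^2 + 40*y + 135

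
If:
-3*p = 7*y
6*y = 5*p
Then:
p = 0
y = 0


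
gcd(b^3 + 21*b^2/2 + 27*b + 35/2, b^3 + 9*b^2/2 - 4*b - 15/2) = b + 1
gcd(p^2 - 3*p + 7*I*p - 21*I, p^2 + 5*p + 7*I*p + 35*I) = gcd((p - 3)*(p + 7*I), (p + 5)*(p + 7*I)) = p + 7*I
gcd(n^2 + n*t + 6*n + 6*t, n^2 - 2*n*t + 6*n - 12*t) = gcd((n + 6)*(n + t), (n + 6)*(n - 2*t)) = n + 6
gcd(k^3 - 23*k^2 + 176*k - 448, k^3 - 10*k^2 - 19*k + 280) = k^2 - 15*k + 56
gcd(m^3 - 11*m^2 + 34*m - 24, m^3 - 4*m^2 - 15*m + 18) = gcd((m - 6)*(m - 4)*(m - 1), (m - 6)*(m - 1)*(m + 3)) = m^2 - 7*m + 6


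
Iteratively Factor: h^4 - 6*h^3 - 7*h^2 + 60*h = (h - 5)*(h^3 - h^2 - 12*h) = (h - 5)*(h + 3)*(h^2 - 4*h) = h*(h - 5)*(h + 3)*(h - 4)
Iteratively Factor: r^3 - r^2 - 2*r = (r + 1)*(r^2 - 2*r) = (r - 2)*(r + 1)*(r)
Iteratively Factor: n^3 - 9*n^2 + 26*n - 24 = (n - 4)*(n^2 - 5*n + 6) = (n - 4)*(n - 2)*(n - 3)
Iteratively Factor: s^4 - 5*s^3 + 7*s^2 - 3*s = (s - 1)*(s^3 - 4*s^2 + 3*s) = (s - 1)^2*(s^2 - 3*s) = s*(s - 1)^2*(s - 3)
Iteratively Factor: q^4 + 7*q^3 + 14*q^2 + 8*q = (q)*(q^3 + 7*q^2 + 14*q + 8) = q*(q + 2)*(q^2 + 5*q + 4) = q*(q + 1)*(q + 2)*(q + 4)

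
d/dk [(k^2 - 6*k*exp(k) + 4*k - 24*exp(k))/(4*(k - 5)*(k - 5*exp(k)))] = (2*(k - 5)*(k - 5*exp(k))*(-3*k*exp(k) + k - 15*exp(k) + 2) + (k - 5)*(5*exp(k) - 1)*(k^2 - 6*k*exp(k) + 4*k - 24*exp(k)) + (k - 5*exp(k))*(-k^2 + 6*k*exp(k) - 4*k + 24*exp(k)))/(4*(k - 5)^2*(k - 5*exp(k))^2)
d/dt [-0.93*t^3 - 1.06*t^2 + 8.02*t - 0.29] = -2.79*t^2 - 2.12*t + 8.02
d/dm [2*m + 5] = 2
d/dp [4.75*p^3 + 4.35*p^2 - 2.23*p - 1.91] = 14.25*p^2 + 8.7*p - 2.23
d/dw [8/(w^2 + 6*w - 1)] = 16*(-w - 3)/(w^2 + 6*w - 1)^2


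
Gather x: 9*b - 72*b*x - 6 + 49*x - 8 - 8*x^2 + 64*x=9*b - 8*x^2 + x*(113 - 72*b) - 14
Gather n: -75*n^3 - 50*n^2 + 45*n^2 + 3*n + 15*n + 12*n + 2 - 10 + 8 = -75*n^3 - 5*n^2 + 30*n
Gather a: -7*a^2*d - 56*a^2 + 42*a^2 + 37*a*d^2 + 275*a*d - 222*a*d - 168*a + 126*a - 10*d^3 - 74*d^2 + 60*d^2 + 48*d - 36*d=a^2*(-7*d - 14) + a*(37*d^2 + 53*d - 42) - 10*d^3 - 14*d^2 + 12*d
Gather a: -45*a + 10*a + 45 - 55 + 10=-35*a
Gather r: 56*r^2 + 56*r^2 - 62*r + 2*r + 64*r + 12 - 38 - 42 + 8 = 112*r^2 + 4*r - 60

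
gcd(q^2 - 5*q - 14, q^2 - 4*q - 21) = q - 7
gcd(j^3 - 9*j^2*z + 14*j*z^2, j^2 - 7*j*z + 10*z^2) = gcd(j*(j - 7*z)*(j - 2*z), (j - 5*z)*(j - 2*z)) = -j + 2*z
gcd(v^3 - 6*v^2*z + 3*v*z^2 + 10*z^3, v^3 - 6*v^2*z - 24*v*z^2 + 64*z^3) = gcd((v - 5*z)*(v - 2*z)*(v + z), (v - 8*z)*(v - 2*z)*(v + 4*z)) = -v + 2*z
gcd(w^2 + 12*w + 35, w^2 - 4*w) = 1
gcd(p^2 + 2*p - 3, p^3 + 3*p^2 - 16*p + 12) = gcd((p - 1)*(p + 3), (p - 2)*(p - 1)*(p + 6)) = p - 1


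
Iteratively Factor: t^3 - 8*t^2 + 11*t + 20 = (t - 4)*(t^2 - 4*t - 5) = (t - 4)*(t + 1)*(t - 5)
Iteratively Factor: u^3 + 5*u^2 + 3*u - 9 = (u + 3)*(u^2 + 2*u - 3) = (u - 1)*(u + 3)*(u + 3)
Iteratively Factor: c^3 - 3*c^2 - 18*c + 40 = (c - 2)*(c^2 - c - 20) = (c - 2)*(c + 4)*(c - 5)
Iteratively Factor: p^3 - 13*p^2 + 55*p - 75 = (p - 5)*(p^2 - 8*p + 15) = (p - 5)*(p - 3)*(p - 5)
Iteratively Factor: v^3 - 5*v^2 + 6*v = (v - 3)*(v^2 - 2*v) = v*(v - 3)*(v - 2)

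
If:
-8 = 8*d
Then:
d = -1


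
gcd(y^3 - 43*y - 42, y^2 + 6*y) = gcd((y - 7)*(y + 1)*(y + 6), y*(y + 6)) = y + 6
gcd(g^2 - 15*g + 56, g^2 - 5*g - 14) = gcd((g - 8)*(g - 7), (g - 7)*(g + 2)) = g - 7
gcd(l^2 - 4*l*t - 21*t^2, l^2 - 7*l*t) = -l + 7*t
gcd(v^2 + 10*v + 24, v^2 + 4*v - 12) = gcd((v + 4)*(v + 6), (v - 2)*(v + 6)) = v + 6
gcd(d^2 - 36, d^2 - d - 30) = d - 6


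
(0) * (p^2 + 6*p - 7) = 0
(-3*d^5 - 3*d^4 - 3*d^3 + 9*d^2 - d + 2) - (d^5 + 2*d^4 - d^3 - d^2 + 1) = -4*d^5 - 5*d^4 - 2*d^3 + 10*d^2 - d + 1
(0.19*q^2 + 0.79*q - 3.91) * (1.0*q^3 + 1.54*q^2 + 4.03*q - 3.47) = 0.19*q^5 + 1.0826*q^4 - 1.9277*q^3 - 3.497*q^2 - 18.4986*q + 13.5677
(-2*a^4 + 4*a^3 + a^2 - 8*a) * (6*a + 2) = -12*a^5 + 20*a^4 + 14*a^3 - 46*a^2 - 16*a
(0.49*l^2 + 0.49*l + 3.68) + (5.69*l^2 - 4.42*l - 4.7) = 6.18*l^2 - 3.93*l - 1.02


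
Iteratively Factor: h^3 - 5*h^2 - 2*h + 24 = (h + 2)*(h^2 - 7*h + 12) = (h - 4)*(h + 2)*(h - 3)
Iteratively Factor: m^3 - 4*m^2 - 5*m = (m + 1)*(m^2 - 5*m) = (m - 5)*(m + 1)*(m)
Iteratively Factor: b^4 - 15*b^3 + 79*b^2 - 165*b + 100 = (b - 1)*(b^3 - 14*b^2 + 65*b - 100) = (b - 4)*(b - 1)*(b^2 - 10*b + 25) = (b - 5)*(b - 4)*(b - 1)*(b - 5)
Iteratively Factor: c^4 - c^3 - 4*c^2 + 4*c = (c + 2)*(c^3 - 3*c^2 + 2*c) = (c - 1)*(c + 2)*(c^2 - 2*c) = (c - 2)*(c - 1)*(c + 2)*(c)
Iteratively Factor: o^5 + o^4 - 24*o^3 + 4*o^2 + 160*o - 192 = (o + 4)*(o^4 - 3*o^3 - 12*o^2 + 52*o - 48) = (o - 3)*(o + 4)*(o^3 - 12*o + 16) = (o - 3)*(o - 2)*(o + 4)*(o^2 + 2*o - 8) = (o - 3)*(o - 2)^2*(o + 4)*(o + 4)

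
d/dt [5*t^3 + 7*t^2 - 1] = t*(15*t + 14)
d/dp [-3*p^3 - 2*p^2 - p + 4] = -9*p^2 - 4*p - 1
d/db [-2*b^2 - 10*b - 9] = -4*b - 10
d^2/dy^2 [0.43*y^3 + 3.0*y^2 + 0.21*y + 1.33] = 2.58*y + 6.0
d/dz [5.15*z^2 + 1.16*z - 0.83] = 10.3*z + 1.16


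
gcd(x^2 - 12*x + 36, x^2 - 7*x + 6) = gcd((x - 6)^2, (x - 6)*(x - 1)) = x - 6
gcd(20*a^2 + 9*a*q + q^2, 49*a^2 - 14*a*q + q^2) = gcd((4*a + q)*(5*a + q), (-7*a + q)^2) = 1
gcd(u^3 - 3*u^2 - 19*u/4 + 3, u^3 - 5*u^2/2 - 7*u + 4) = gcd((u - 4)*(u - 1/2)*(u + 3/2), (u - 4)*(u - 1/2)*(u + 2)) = u^2 - 9*u/2 + 2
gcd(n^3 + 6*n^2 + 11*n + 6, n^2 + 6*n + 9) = n + 3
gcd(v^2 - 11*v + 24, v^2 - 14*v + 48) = v - 8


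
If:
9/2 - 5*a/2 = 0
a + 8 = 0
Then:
No Solution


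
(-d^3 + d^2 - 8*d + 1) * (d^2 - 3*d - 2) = -d^5 + 4*d^4 - 9*d^3 + 23*d^2 + 13*d - 2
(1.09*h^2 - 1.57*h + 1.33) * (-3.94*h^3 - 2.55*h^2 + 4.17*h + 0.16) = -4.2946*h^5 + 3.4063*h^4 + 3.3086*h^3 - 9.764*h^2 + 5.2949*h + 0.2128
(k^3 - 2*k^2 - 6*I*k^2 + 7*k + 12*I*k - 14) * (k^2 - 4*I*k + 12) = k^5 - 2*k^4 - 10*I*k^4 - 5*k^3 + 20*I*k^3 + 10*k^2 - 100*I*k^2 + 84*k + 200*I*k - 168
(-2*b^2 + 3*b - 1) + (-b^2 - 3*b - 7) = -3*b^2 - 8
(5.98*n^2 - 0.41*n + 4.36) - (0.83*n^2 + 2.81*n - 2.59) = 5.15*n^2 - 3.22*n + 6.95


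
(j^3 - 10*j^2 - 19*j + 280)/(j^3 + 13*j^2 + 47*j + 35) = (j^2 - 15*j + 56)/(j^2 + 8*j + 7)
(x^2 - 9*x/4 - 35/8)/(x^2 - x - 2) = (-x^2 + 9*x/4 + 35/8)/(-x^2 + x + 2)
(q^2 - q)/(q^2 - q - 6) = q*(1 - q)/(-q^2 + q + 6)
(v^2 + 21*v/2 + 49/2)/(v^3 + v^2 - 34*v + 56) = (v + 7/2)/(v^2 - 6*v + 8)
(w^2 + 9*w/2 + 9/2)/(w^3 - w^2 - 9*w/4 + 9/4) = 2*(w + 3)/(2*w^2 - 5*w + 3)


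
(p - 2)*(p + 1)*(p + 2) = p^3 + p^2 - 4*p - 4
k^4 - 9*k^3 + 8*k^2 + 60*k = k*(k - 6)*(k - 5)*(k + 2)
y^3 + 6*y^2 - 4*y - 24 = (y - 2)*(y + 2)*(y + 6)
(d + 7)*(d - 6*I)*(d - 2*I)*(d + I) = d^4 + 7*d^3 - 7*I*d^3 - 4*d^2 - 49*I*d^2 - 28*d - 12*I*d - 84*I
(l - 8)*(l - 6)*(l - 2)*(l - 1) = l^4 - 17*l^3 + 92*l^2 - 172*l + 96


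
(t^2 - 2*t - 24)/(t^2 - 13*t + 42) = (t + 4)/(t - 7)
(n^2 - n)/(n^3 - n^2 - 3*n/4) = 4*(1 - n)/(-4*n^2 + 4*n + 3)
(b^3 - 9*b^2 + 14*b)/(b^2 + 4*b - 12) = b*(b - 7)/(b + 6)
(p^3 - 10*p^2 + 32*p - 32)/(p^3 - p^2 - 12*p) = (p^2 - 6*p + 8)/(p*(p + 3))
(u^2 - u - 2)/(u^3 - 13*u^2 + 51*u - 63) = (u^2 - u - 2)/(u^3 - 13*u^2 + 51*u - 63)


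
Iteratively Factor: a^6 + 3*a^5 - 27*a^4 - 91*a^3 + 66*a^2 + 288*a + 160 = (a + 1)*(a^5 + 2*a^4 - 29*a^3 - 62*a^2 + 128*a + 160) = (a + 1)^2*(a^4 + a^3 - 30*a^2 - 32*a + 160) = (a + 1)^2*(a + 4)*(a^3 - 3*a^2 - 18*a + 40) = (a - 2)*(a + 1)^2*(a + 4)*(a^2 - a - 20) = (a - 2)*(a + 1)^2*(a + 4)^2*(a - 5)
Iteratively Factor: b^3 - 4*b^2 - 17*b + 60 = (b + 4)*(b^2 - 8*b + 15) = (b - 3)*(b + 4)*(b - 5)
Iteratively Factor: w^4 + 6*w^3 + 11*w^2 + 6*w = (w + 1)*(w^3 + 5*w^2 + 6*w) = w*(w + 1)*(w^2 + 5*w + 6) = w*(w + 1)*(w + 3)*(w + 2)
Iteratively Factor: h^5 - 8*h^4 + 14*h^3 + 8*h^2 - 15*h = (h - 3)*(h^4 - 5*h^3 - h^2 + 5*h) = h*(h - 3)*(h^3 - 5*h^2 - h + 5) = h*(h - 5)*(h - 3)*(h^2 - 1) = h*(h - 5)*(h - 3)*(h - 1)*(h + 1)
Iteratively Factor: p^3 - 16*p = (p - 4)*(p^2 + 4*p) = (p - 4)*(p + 4)*(p)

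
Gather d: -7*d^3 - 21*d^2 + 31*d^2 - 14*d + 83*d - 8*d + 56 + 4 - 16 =-7*d^3 + 10*d^2 + 61*d + 44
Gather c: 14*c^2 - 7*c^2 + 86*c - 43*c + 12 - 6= 7*c^2 + 43*c + 6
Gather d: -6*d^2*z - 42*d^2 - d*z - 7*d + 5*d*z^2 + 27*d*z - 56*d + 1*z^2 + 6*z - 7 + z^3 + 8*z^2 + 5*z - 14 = d^2*(-6*z - 42) + d*(5*z^2 + 26*z - 63) + z^3 + 9*z^2 + 11*z - 21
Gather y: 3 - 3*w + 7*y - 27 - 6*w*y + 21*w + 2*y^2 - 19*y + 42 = 18*w + 2*y^2 + y*(-6*w - 12) + 18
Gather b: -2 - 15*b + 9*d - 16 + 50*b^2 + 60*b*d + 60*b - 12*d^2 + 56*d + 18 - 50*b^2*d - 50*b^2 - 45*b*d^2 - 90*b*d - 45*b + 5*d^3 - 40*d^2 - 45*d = -50*b^2*d + b*(-45*d^2 - 30*d) + 5*d^3 - 52*d^2 + 20*d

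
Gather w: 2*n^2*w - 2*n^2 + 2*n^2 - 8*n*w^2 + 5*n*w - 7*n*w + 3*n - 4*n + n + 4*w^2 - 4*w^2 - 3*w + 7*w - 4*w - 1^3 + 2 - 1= -8*n*w^2 + w*(2*n^2 - 2*n)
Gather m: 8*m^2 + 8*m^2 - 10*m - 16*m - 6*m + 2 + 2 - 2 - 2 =16*m^2 - 32*m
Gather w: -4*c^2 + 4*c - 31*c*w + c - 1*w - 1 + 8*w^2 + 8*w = -4*c^2 + 5*c + 8*w^2 + w*(7 - 31*c) - 1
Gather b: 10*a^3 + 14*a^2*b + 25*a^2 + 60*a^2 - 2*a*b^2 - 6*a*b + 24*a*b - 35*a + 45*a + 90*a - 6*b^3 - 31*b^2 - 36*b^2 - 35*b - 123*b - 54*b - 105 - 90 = 10*a^3 + 85*a^2 + 100*a - 6*b^3 + b^2*(-2*a - 67) + b*(14*a^2 + 18*a - 212) - 195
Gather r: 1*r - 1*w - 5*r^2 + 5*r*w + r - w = -5*r^2 + r*(5*w + 2) - 2*w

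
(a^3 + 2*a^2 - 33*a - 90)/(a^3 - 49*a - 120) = (a - 6)/(a - 8)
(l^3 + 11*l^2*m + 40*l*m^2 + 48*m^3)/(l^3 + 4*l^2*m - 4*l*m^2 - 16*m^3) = (l^2 + 7*l*m + 12*m^2)/(l^2 - 4*m^2)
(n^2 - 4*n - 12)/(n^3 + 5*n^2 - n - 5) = (n^2 - 4*n - 12)/(n^3 + 5*n^2 - n - 5)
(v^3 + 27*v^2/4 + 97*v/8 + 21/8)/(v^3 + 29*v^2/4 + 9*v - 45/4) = (8*v^2 + 30*v + 7)/(2*(4*v^2 + 17*v - 15))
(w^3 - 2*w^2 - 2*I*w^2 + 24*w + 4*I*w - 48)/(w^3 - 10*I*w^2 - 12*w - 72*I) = (w^2 + w*(-2 + 4*I) - 8*I)/(w^2 - 4*I*w + 12)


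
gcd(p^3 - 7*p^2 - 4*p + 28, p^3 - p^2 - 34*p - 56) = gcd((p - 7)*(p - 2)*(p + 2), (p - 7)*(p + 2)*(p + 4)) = p^2 - 5*p - 14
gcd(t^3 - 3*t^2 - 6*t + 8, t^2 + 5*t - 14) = 1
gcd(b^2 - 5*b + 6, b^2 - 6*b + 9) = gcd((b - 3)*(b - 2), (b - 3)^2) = b - 3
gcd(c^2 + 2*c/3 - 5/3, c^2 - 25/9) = c + 5/3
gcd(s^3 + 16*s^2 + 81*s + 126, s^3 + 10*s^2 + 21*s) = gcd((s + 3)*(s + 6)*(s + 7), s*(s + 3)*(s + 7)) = s^2 + 10*s + 21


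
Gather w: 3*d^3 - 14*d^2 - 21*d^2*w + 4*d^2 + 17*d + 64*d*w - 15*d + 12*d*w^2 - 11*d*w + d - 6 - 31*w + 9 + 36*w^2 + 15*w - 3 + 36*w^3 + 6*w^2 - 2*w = 3*d^3 - 10*d^2 + 3*d + 36*w^3 + w^2*(12*d + 42) + w*(-21*d^2 + 53*d - 18)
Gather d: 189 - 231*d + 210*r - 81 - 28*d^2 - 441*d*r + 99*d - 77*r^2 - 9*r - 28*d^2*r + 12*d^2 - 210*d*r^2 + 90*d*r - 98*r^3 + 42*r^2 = d^2*(-28*r - 16) + d*(-210*r^2 - 351*r - 132) - 98*r^3 - 35*r^2 + 201*r + 108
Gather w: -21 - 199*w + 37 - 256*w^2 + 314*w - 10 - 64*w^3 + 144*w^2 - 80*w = -64*w^3 - 112*w^2 + 35*w + 6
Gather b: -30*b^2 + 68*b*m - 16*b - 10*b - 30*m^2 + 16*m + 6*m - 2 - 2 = -30*b^2 + b*(68*m - 26) - 30*m^2 + 22*m - 4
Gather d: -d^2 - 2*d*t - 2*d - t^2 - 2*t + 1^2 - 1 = -d^2 + d*(-2*t - 2) - t^2 - 2*t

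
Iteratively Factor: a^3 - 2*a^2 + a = (a - 1)*(a^2 - a) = a*(a - 1)*(a - 1)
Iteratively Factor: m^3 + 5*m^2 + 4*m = (m + 1)*(m^2 + 4*m) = (m + 1)*(m + 4)*(m)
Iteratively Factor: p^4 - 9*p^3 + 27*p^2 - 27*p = (p - 3)*(p^3 - 6*p^2 + 9*p) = (p - 3)^2*(p^2 - 3*p) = p*(p - 3)^2*(p - 3)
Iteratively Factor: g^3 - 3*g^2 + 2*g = (g - 1)*(g^2 - 2*g) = (g - 2)*(g - 1)*(g)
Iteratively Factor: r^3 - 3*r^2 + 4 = (r - 2)*(r^2 - r - 2) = (r - 2)*(r + 1)*(r - 2)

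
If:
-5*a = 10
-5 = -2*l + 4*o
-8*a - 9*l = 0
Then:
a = -2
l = 16/9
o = -13/36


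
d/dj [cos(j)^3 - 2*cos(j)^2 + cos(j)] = (-3*cos(j)^2 + 4*cos(j) - 1)*sin(j)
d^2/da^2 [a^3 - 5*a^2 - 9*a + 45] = 6*a - 10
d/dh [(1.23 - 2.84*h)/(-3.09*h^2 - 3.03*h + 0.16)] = (-8.7756*h^2 + 7.6014*h + 3.2725)/(9.5481*h^4 + 18.7254*h^3 + 8.1921*h^2 - 0.9696*h + 0.0256)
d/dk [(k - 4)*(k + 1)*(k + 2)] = 3*k^2 - 2*k - 10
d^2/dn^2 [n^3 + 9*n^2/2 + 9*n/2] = 6*n + 9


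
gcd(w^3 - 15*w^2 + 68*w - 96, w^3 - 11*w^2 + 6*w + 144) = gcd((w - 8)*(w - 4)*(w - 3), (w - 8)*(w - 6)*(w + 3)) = w - 8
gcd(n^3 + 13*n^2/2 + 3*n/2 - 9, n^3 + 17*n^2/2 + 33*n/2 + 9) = n^2 + 15*n/2 + 9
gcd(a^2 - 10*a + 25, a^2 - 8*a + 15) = a - 5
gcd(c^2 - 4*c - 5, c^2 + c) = c + 1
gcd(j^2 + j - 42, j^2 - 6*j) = j - 6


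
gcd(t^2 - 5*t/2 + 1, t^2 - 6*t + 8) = t - 2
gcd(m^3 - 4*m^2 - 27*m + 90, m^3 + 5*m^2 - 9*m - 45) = m^2 + 2*m - 15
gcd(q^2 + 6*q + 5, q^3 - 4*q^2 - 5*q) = q + 1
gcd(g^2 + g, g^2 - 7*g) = g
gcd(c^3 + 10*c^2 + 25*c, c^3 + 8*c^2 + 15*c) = c^2 + 5*c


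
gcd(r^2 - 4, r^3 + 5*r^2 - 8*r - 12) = r - 2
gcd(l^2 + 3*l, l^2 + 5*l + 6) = l + 3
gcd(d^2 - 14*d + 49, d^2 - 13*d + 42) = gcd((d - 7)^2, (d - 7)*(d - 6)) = d - 7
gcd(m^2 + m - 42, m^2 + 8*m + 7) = m + 7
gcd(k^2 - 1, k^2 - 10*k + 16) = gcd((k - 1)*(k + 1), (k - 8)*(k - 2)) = 1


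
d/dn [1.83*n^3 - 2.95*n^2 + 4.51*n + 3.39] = 5.49*n^2 - 5.9*n + 4.51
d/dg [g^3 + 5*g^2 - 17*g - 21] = 3*g^2 + 10*g - 17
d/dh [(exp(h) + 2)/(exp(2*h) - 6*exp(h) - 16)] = -exp(h)/(exp(2*h) - 16*exp(h) + 64)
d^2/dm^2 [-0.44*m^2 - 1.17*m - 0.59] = -0.880000000000000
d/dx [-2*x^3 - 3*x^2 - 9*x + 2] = -6*x^2 - 6*x - 9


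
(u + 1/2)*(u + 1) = u^2 + 3*u/2 + 1/2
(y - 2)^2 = y^2 - 4*y + 4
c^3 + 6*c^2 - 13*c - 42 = (c - 3)*(c + 2)*(c + 7)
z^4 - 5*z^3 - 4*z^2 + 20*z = z*(z - 5)*(z - 2)*(z + 2)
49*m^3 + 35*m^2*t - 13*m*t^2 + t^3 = (-7*m + t)^2*(m + t)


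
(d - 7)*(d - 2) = d^2 - 9*d + 14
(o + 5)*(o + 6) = o^2 + 11*o + 30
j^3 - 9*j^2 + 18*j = j*(j - 6)*(j - 3)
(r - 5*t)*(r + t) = r^2 - 4*r*t - 5*t^2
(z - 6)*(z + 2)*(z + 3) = z^3 - z^2 - 24*z - 36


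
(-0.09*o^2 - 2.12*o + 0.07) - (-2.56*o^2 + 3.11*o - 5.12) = 2.47*o^2 - 5.23*o + 5.19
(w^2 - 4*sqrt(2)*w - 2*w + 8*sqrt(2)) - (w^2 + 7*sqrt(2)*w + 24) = -11*sqrt(2)*w - 2*w - 24 + 8*sqrt(2)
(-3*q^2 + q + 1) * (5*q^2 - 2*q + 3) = -15*q^4 + 11*q^3 - 6*q^2 + q + 3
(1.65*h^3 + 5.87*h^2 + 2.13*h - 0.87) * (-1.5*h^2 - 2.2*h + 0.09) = -2.475*h^5 - 12.435*h^4 - 15.9605*h^3 - 2.8527*h^2 + 2.1057*h - 0.0783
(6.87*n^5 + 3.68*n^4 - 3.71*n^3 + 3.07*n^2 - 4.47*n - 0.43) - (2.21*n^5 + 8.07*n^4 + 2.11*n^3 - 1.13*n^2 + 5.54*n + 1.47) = 4.66*n^5 - 4.39*n^4 - 5.82*n^3 + 4.2*n^2 - 10.01*n - 1.9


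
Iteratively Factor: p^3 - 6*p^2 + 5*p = (p - 1)*(p^2 - 5*p) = p*(p - 1)*(p - 5)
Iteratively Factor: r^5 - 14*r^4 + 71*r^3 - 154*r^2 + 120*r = (r - 2)*(r^4 - 12*r^3 + 47*r^2 - 60*r) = (r - 4)*(r - 2)*(r^3 - 8*r^2 + 15*r) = r*(r - 4)*(r - 2)*(r^2 - 8*r + 15) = r*(r - 4)*(r - 3)*(r - 2)*(r - 5)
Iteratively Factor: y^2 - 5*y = (y - 5)*(y)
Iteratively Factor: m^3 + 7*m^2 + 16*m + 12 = (m + 3)*(m^2 + 4*m + 4) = (m + 2)*(m + 3)*(m + 2)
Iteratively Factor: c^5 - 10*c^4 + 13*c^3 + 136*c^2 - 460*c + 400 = (c + 4)*(c^4 - 14*c^3 + 69*c^2 - 140*c + 100) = (c - 2)*(c + 4)*(c^3 - 12*c^2 + 45*c - 50) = (c - 2)^2*(c + 4)*(c^2 - 10*c + 25) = (c - 5)*(c - 2)^2*(c + 4)*(c - 5)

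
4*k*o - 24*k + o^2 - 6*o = (4*k + o)*(o - 6)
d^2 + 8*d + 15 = (d + 3)*(d + 5)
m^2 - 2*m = m*(m - 2)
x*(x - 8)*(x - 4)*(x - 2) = x^4 - 14*x^3 + 56*x^2 - 64*x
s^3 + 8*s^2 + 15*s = s*(s + 3)*(s + 5)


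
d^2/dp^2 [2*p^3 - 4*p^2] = 12*p - 8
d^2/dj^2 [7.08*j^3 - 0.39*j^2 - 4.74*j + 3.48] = 42.48*j - 0.78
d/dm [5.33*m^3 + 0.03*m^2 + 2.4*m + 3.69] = 15.99*m^2 + 0.06*m + 2.4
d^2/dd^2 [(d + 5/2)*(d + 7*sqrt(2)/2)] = 2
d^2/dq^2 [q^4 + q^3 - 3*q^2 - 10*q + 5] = 12*q^2 + 6*q - 6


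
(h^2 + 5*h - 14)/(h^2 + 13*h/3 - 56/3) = 3*(h - 2)/(3*h - 8)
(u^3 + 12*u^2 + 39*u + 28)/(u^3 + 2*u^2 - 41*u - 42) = (u + 4)/(u - 6)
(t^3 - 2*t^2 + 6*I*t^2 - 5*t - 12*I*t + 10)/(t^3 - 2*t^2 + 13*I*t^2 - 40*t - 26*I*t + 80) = (t + I)/(t + 8*I)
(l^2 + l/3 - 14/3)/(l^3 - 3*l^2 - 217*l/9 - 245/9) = 3*(l - 2)/(3*l^2 - 16*l - 35)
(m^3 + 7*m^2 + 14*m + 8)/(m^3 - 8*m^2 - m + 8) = (m^2 + 6*m + 8)/(m^2 - 9*m + 8)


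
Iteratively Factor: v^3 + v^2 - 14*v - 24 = (v + 3)*(v^2 - 2*v - 8) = (v - 4)*(v + 3)*(v + 2)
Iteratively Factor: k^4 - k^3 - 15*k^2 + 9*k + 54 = (k + 2)*(k^3 - 3*k^2 - 9*k + 27) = (k + 2)*(k + 3)*(k^2 - 6*k + 9) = (k - 3)*(k + 2)*(k + 3)*(k - 3)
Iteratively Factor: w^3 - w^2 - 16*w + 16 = (w - 1)*(w^2 - 16) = (w - 1)*(w + 4)*(w - 4)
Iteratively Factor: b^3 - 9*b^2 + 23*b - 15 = (b - 1)*(b^2 - 8*b + 15) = (b - 5)*(b - 1)*(b - 3)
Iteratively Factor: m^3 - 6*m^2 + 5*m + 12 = (m - 4)*(m^2 - 2*m - 3) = (m - 4)*(m + 1)*(m - 3)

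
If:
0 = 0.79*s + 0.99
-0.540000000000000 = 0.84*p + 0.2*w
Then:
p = -0.238095238095238*w - 0.642857142857143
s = -1.25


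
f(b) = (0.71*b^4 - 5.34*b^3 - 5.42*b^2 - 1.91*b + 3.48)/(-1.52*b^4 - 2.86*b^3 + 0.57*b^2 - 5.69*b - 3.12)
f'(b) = (2.84*b^3 - 16.02*b^2 - 10.84*b - 1.91)/(-1.52*b^4 - 2.86*b^3 + 0.57*b^2 - 5.69*b - 3.12) + (6.08*b^3 + 8.58*b^2 - 1.14*b + 5.69)*(0.71*b^4 - 5.34*b^3 - 5.42*b^2 - 1.91*b + 3.48)/(-1.52*b^4 - 2.86*b^3 + 0.57*b^2 - 5.69*b - 3.12)^2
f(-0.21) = -1.97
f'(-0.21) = 6.75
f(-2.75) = -11.25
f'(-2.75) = -41.54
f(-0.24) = -2.19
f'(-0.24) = 8.45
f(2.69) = 0.72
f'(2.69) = -0.27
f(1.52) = 0.94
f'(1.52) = 0.10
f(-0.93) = 1.41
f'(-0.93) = 1.33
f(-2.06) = 5.07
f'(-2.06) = -13.47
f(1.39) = 0.92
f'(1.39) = 0.27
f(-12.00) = -0.88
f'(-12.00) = -0.04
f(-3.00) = -6.04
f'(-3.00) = -10.45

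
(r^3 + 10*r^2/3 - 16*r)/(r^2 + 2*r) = (r^2 + 10*r/3 - 16)/(r + 2)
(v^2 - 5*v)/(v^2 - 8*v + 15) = v/(v - 3)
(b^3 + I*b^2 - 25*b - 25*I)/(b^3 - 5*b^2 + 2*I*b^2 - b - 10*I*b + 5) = (b + 5)/(b + I)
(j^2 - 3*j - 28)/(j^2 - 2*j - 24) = (j - 7)/(j - 6)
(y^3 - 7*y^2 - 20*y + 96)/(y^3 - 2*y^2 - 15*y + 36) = (y - 8)/(y - 3)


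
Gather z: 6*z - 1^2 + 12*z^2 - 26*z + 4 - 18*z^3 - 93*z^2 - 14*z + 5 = -18*z^3 - 81*z^2 - 34*z + 8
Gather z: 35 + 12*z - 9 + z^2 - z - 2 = z^2 + 11*z + 24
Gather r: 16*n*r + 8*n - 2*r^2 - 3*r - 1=8*n - 2*r^2 + r*(16*n - 3) - 1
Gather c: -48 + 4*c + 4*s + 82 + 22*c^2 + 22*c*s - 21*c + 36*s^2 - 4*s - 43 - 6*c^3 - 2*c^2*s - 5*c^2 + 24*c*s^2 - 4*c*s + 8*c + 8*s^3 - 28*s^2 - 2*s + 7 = -6*c^3 + c^2*(17 - 2*s) + c*(24*s^2 + 18*s - 9) + 8*s^3 + 8*s^2 - 2*s - 2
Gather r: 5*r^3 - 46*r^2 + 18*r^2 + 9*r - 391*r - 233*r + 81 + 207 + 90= 5*r^3 - 28*r^2 - 615*r + 378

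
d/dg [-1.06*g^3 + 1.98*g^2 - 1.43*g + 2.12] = -3.18*g^2 + 3.96*g - 1.43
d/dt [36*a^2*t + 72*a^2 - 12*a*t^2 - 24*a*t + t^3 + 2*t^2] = 36*a^2 - 24*a*t - 24*a + 3*t^2 + 4*t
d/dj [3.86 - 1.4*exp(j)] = -1.4*exp(j)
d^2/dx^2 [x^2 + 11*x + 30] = 2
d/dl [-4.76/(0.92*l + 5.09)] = 4.3792/(0.92*l + 5.09)^2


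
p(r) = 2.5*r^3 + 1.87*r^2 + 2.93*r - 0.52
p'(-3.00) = 59.21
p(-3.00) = -59.98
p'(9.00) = 644.09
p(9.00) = 1999.82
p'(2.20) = 47.46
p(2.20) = 41.60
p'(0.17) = 3.78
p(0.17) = 0.04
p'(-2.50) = 40.46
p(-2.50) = -35.22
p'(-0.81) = 4.82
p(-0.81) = -2.99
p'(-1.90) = 22.90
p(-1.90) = -16.48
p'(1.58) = 27.56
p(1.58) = 18.64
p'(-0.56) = 3.19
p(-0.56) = -2.01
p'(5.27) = 230.94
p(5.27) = 432.76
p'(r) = 7.5*r^2 + 3.74*r + 2.93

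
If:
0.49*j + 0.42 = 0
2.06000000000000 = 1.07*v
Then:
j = -0.86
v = 1.93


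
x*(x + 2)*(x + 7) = x^3 + 9*x^2 + 14*x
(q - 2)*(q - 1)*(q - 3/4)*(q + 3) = q^4 - 3*q^3/4 - 7*q^2 + 45*q/4 - 9/2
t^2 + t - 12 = (t - 3)*(t + 4)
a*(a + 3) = a^2 + 3*a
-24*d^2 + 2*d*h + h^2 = (-4*d + h)*(6*d + h)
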